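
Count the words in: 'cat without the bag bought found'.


Counting words by splitting on spaces:
  Word 1: 'cat'
  Word 2: 'without'
  Word 3: 'the'
  Word 4: 'bag'
  Word 5: 'bought'
  Word 6: 'found'
Total words: 6

6


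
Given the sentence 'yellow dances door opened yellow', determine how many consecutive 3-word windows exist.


Word trigrams from [5] words:
  Trigram 1: (yellow dances door)
  Trigram 2: (dances door opened)
  Trigram 3: (door opened yellow)
Total word trigrams: 5 - 2 = 3

3


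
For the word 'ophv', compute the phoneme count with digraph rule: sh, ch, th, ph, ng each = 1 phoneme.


Parsing 'ophv' greedily, digraphs first:
  'o' -> vowel phoneme (phonemes so far: 1)
  'ph' -> digraph (1 consonant phoneme) (phonemes so far: 2)
  'v' -> consonant phoneme (phonemes so far: 3)
Total phonemes: 3

3


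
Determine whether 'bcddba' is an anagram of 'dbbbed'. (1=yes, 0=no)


Sort characters of 'bcddba': 'abbcdd'
Sort characters of 'dbbbed': 'bbbdde'
Sorted forms differ -> they are NOT anagrams
Result: 0

0


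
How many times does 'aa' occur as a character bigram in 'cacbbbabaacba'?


Scanning 'cacbbbabaacba' for bigram 'aa':
  Position 0: 'ca' -> no
  Position 1: 'ac' -> no
  Position 2: 'cb' -> no
  Position 3: 'bb' -> no
  Position 4: 'bb' -> no
  Position 5: 'ba' -> no
  Position 6: 'ab' -> no
  Position 7: 'ba' -> no
  Position 8: 'aa' -> MATCH
  Position 9: 'ac' -> no
  Position 10: 'cb' -> no
  Position 11: 'ba' -> no
Total matches: 1

1


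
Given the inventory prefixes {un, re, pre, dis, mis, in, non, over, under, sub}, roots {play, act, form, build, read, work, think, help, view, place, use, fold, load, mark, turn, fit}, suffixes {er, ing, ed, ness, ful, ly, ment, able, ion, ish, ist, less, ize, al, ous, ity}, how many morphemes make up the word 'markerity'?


Segmenting 'markerity' against the inventory:
  'mark' -> root (morpheme 1)
  'er' -> suffix (morpheme 2)
  'ity' -> suffix (morpheme 3)
Total morphemes: 3

3


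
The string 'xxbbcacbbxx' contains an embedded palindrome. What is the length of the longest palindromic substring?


Scanning 'xxbbcacbbxx' for palindromic substrings.
Substring at positions 0-10: 'xxbbcacbbxx'.
Check: reverse('xxbbcacbbxx') = 'xxbbcacbbxx' -> palindrome confirmed.
No longer palindromic substring exists; longest length = 11

11


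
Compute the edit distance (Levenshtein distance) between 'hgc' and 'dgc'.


Building DP table for s1='hgc' (len 3) and s2='dgc' (len 3):
       d  g  c
    0  1  2  3
  h 1  1  2  3
  g 2  2  1  2
  c 3  3  2  1
Edit distance = dp[3][3] = 1

1


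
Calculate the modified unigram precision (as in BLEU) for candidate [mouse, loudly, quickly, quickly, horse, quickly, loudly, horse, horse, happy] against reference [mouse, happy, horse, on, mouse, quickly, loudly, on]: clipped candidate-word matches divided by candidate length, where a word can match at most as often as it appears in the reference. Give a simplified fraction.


Reference word counts: {'happy': 1, 'horse': 1, 'loudly': 1, 'mouse': 2, 'on': 2, 'quickly': 1}
Checking each candidate word (with clipping):
  'mouse' -> in reference (ref count 2, used 1/2) -> match (matches: 1)
  'loudly' -> in reference (ref count 1, used 1/1) -> match (matches: 2)
  'quickly' -> in reference (ref count 1, used 1/1) -> match (matches: 3)
  'quickly' -> ref count 1 already used up (1/1) -> clipped, no match (matches: 3)
  'horse' -> in reference (ref count 1, used 1/1) -> match (matches: 4)
  'quickly' -> ref count 1 already used up (1/1) -> clipped, no match (matches: 4)
  'loudly' -> ref count 1 already used up (1/1) -> clipped, no match (matches: 4)
  'horse' -> ref count 1 already used up (1/1) -> clipped, no match (matches: 4)
  'horse' -> ref count 1 already used up (1/1) -> clipped, no match (matches: 4)
  'happy' -> in reference (ref count 1, used 1/1) -> match (matches: 5)
Clipped matches: 5, Candidate length: 10
Precision = 5/10 = 1/2

1/2


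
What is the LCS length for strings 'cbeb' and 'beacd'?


DP table for LCS of 'cbeb' and 'beacd':
       b  e  a  c  d
    0  0  0  0  0  0
  c 0  0  0  0  1  1
  b 0  1  1  1  1  1
  e 0  1  2  2  2  2
  b 0  1  2  2  2  2
LCS: 'be'
LCS length = 2

2


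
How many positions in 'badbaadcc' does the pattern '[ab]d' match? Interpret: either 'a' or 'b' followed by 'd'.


Pattern: [ab]d means either 'a' or 'b' followed by 'd'.
Scanning 'badbaadcc' position-by-position:
  Pos 0: window 'ba' -> no
  Pos 1: window 'ad' -> MATCH
  Pos 2: window 'db' -> no
  Pos 3: window 'ba' -> no
  Pos 4: window 'aa' -> no
  Pos 5: window 'ad' -> MATCH
  Pos 6: window 'dc' -> no
  Pos 7: window 'cc' -> no
  Pos 8: window 'c' -> no
Total matches: 2

2


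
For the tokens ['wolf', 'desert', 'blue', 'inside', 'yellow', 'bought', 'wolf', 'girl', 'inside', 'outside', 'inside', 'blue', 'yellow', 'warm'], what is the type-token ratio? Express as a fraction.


Tokens: 14
Unique types: ('blue', 'bought', 'desert', 'girl', 'inside', 'outside', 'warm', 'wolf', 'yellow') = 9
TTR = 9/14
Already in lowest terms.

9/14


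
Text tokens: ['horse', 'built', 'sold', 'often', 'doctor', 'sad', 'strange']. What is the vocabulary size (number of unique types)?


Listing all tokens and tracking unique types:
  Token 1: 'horse' -> NEW (unique so far: 1)
  Token 2: 'built' -> NEW (unique so far: 2)
  Token 3: 'sold' -> NEW (unique so far: 3)
  Token 4: 'often' -> NEW (unique so far: 4)
  Token 5: 'doctor' -> NEW (unique so far: 5)
  Token 6: 'sad' -> NEW (unique so far: 6)
  Token 7: 'strange' -> NEW (unique so far: 7)
Unique types: ('built', 'doctor', 'horse', 'often', 'sad', 'sold', 'strange')
Vocabulary size: 7

7


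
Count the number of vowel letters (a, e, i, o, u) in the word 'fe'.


Scanning each character of 'fe':
  Position 1: 'f' -> consonant (running count: 0)
  Position 2: 'e' -> vowel (running count: 1)
Total vowels: 1

1


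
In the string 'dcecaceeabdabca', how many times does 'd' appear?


Scanning 'dcecaceeabdabca' for 'd':
  Position 0: 'd' -> MATCH (count: 1)
  Position 10: 'd' -> MATCH (count: 2)
Total occurrences of 'd': 2

2


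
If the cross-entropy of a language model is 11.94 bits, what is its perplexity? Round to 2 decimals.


Perplexity formula: PP = 2^H
H = 11.94
PP = 2^11.94
Decompose: 2^11.94 = 2^11 * 2^0.94
2^11 = 2048, 2^0.94 ~ 1.9185282
PP ~ 2048 * 1.9185282 = 3929.1457536
Rounded to 2 decimals: 3929.15

3929.15


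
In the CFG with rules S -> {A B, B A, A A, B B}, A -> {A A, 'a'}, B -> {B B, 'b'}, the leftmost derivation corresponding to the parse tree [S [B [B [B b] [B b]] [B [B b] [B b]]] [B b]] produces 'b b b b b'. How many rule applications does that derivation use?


Every bracketed nonterminal node [X ...] in the tree is produced by exactly one rule application.
Reading the tree off as a leftmost derivation:
  Step 1: S  =>  B B   (applied S -> B B)
  Step 2: B B  =>  B B B   (applied B -> B B)
  Step 3: B B B  =>  B B B B   (applied B -> B B)
  Step 4: B B B B  =>  b B B B   (applied B -> b)
  Step 5: b B B B  =>  b b B B   (applied B -> b)
  Step 6: b b B B  =>  b b B B B   (applied B -> B B)
  Step 7: b b B B B  =>  b b b B B   (applied B -> b)
  Step 8: b b b B B  =>  b b b b B   (applied B -> b)
  Step 9: b b b b B  =>  b b b b b   (applied B -> b)
Final yield: b b b b b
Total rewrite steps: 9

9


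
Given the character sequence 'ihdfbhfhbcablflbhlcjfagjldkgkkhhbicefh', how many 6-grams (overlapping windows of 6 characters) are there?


String 'ihdfbhfhbcablflbhlcjfagjldkgkkhhbicefh' has length L = 38.
Number of overlapping n-grams = L - n + 1
Substituting: 38 - 6 + 1 = 33

33


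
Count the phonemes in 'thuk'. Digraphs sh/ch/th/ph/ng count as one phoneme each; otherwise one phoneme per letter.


Parsing 'thuk' greedily, digraphs first:
  'th' -> digraph (1 consonant phoneme) (phonemes so far: 1)
  'u' -> vowel phoneme (phonemes so far: 2)
  'k' -> consonant phoneme (phonemes so far: 3)
Total phonemes: 3

3


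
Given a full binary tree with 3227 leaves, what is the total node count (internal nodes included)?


Leaf nodes (terminals): 3227
Internal nodes = n - 1 = 3227 - 1 = 3226
Total = leaves + internal = 3227 + 3226 = 6453

6453


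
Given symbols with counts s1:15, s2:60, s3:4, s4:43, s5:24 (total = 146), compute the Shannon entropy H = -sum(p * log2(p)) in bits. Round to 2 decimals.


Computing entropy H = -sum(p_i * log2(p_i)):
  s1: p = 15/146 = 0.1027, -p*log2(p) = 0.3373
  s2: p = 60/146 = 0.4110, -p*log2(p) = 0.5272
  s3: p = 4/146 = 0.0274, -p*log2(p) = 0.1422
  s4: p = 43/146 = 0.2945, -p*log2(p) = 0.5194
  s5: p = 24/146 = 0.1644, -p*log2(p) = 0.4282
H = sum of terms = 1.9543
Rounded to 2 decimals: 1.95

1.95


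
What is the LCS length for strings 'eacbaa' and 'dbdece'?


DP table for LCS of 'eacbaa' and 'dbdece':
       d  b  d  e  c  e
    0  0  0  0  0  0  0
  e 0  0  0  0  1  1  1
  a 0  0  0  0  1  1  1
  c 0  0  0  0  1  2  2
  b 0  0  1  1  1  2  2
  a 0  0  1  1  1  2  2
  a 0  0  1  1  1  2  2
LCS: 'ec'
LCS length = 2

2


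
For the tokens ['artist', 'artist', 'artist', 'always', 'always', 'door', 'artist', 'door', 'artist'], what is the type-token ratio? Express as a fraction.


Tokens: 9
Unique types: ('always', 'artist', 'door') = 3
TTR = 3/9
Simplify: divide both by 3 -> 1/3
TTR = 1/3

1/3


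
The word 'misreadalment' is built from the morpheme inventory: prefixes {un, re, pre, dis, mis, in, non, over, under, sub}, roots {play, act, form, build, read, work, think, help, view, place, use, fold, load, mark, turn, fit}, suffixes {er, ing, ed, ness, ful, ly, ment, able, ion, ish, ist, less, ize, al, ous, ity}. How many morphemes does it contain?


Segmenting 'misreadalment' against the inventory:
  'mis' -> prefix (morpheme 1)
  'read' -> root (morpheme 2)
  'al' -> suffix (morpheme 3)
  'ment' -> suffix (morpheme 4)
Total morphemes: 4

4


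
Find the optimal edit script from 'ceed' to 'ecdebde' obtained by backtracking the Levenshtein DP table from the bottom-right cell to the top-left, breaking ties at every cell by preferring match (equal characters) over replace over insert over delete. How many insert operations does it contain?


Edit distance = 4. Backtracking from cell (4, 7) with preference match > replace > insert > delete,
then listing the resulting alignment 'ceed' -> 'ecdebde' left to right:
  Step 1: insert 'e' [insertion #1]
  Step 2: keep 'c'
  Step 3: insert 'd' [insertion #2]
  Step 4: keep 'e'
  Step 5: replace e->b
  Step 6: keep 'd'
  Step 7: insert 'e' [insertion #3]
Total insertions: 3

3


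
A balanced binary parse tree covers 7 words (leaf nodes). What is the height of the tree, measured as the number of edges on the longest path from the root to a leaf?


In a balanced binary tree with n leaves the deepest leaf is ceil(log2(n)) edges below the root.
log2(7) = 2.8074
ceil(2.8074) = 3
height (edges) = 3

3


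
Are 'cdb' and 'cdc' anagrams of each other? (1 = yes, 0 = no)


Sort characters of 'cdb': 'bcd'
Sort characters of 'cdc': 'ccd'
Sorted forms differ -> they are NOT anagrams
Result: 0

0


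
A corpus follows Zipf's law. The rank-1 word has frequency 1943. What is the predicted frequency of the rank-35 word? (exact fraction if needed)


Zipf's law: freq(rank) = f1 / rank
f1 = 1943, rank = 35
freq = 1943 / 35
GCD(1943, 35) = 1
Simplified: 1943/35

1943/35


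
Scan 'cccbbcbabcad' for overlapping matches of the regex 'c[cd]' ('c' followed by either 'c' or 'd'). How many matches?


Pattern: c[cd] means 'c' followed by either 'c' or 'd'.
Scanning 'cccbbcbabcad' position-by-position:
  Pos 0: window 'cc' -> MATCH
  Pos 1: window 'cc' -> MATCH
  Pos 2: window 'cb' -> no
  Pos 3: window 'bb' -> no
  Pos 4: window 'bc' -> no
  Pos 5: window 'cb' -> no
  Pos 6: window 'ba' -> no
  Pos 7: window 'ab' -> no
  Pos 8: window 'bc' -> no
  Pos 9: window 'ca' -> no
  Pos 10: window 'ad' -> no
  Pos 11: window 'd' -> no
Total matches: 2

2


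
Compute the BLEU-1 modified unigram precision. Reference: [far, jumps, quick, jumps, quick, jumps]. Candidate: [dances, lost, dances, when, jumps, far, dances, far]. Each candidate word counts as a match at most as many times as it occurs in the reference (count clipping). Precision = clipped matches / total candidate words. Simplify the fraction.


Reference word counts: {'far': 1, 'jumps': 3, 'quick': 2}
Checking each candidate word (with clipping):
  'dances' -> not in reference -> no match (matches: 0)
  'lost' -> not in reference -> no match (matches: 0)
  'dances' -> not in reference -> no match (matches: 0)
  'when' -> not in reference -> no match (matches: 0)
  'jumps' -> in reference (ref count 3, used 1/3) -> match (matches: 1)
  'far' -> in reference (ref count 1, used 1/1) -> match (matches: 2)
  'dances' -> not in reference -> no match (matches: 2)
  'far' -> ref count 1 already used up (1/1) -> clipped, no match (matches: 2)
Clipped matches: 2, Candidate length: 8
Precision = 2/8 = 1/4

1/4


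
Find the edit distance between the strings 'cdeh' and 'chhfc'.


Building DP table for s1='cdeh' (len 4) and s2='chhfc' (len 5):
       c  h  h  f  c
    0  1  2  3  4  5
  c 1  0  1  2  3  4
  d 2  1  1  2  3  4
  e 3  2  2  2  3  4
  h 4  3  2  2  3  4
Edit distance = dp[4][5] = 4

4


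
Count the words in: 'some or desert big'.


Counting words by splitting on spaces:
  Word 1: 'some'
  Word 2: 'or'
  Word 3: 'desert'
  Word 4: 'big'
Total words: 4

4


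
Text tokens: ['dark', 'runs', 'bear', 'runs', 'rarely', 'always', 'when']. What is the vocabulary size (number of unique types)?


Listing all tokens and tracking unique types:
  Token 1: 'dark' -> NEW (unique so far: 1)
  Token 2: 'runs' -> NEW (unique so far: 2)
  Token 3: 'bear' -> NEW (unique so far: 3)
  Token 4: 'runs' -> duplicate (unique so far: 3)
  Token 5: 'rarely' -> NEW (unique so far: 4)
  Token 6: 'always' -> NEW (unique so far: 5)
  Token 7: 'when' -> NEW (unique so far: 6)
Unique types: ('always', 'bear', 'dark', 'rarely', 'runs', 'when')
Vocabulary size: 6

6


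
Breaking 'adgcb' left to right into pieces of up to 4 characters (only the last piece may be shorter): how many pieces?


'adgcb' has 5 characters.
Chunking with max size 4:
  Chunk 1: 'adgc' (positions 0-3)
  Chunk 2: 'b' (positions 4-4)
Total chunks: ceil(5 / 4) = 2

2


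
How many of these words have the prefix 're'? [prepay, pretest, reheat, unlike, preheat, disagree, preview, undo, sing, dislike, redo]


Checking each word for prefix 're':
  'prepay' -> no (count: 0)
  'pretest' -> no (count: 0)
  'reheat' -> YES, starts with 're' (count: 1)
  'unlike' -> no (count: 1)
  'preheat' -> no (count: 1)
  'disagree' -> no (count: 1)
  'preview' -> no (count: 1)
  'undo' -> no (count: 1)
  'sing' -> no (count: 1)
  'dislike' -> no (count: 1)
  'redo' -> YES, starts with 're' (count: 2)
Total with prefix 're': 2

2


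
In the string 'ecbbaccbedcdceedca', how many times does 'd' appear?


Scanning 'ecbbaccbedcdceedca' for 'd':
  Position 9: 'd' -> MATCH (count: 1)
  Position 11: 'd' -> MATCH (count: 2)
  Position 15: 'd' -> MATCH (count: 3)
Total occurrences of 'd': 3

3


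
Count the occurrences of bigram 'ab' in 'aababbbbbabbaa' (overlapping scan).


Scanning 'aababbbbbabbaa' for bigram 'ab':
  Position 0: 'aa' -> no
  Position 1: 'ab' -> MATCH
  Position 2: 'ba' -> no
  Position 3: 'ab' -> MATCH
  Position 4: 'bb' -> no
  Position 5: 'bb' -> no
  Position 6: 'bb' -> no
  Position 7: 'bb' -> no
  Position 8: 'ba' -> no
  Position 9: 'ab' -> MATCH
  Position 10: 'bb' -> no
  Position 11: 'ba' -> no
  Position 12: 'aa' -> no
Total matches: 3

3


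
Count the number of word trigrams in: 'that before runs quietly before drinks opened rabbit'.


Word trigrams from [8] words:
  Trigram 1: (that before runs)
  Trigram 2: (before runs quietly)
  Trigram 3: (runs quietly before)
  Trigram 4: (quietly before drinks)
  Trigram 5: (before drinks opened)
  Trigram 6: (drinks opened rabbit)
Total word trigrams: 8 - 2 = 6

6


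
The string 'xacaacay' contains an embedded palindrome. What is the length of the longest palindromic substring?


Scanning 'xacaacay' for palindromic substrings.
Substring at positions 1-6: 'acaaca'.
Check: reverse('acaaca') = 'acaaca' -> palindrome confirmed.
Neighbouring characters ('x' / 'y') break symmetry, so it cannot extend further.
No longer palindromic substring exists; longest length = 6

6


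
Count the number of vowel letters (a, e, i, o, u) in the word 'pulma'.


Scanning each character of 'pulma':
  Position 1: 'p' -> consonant (running count: 0)
  Position 2: 'u' -> vowel (running count: 1)
  Position 3: 'l' -> consonant (running count: 1)
  Position 4: 'm' -> consonant (running count: 1)
  Position 5: 'a' -> vowel (running count: 2)
Total vowels: 2

2


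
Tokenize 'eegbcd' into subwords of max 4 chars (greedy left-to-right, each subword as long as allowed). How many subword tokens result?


'eegbcd' has 6 characters.
Chunking with max size 4:
  Chunk 1: 'eegb' (positions 0-3)
  Chunk 2: 'cd' (positions 4-5)
Total chunks: ceil(6 / 4) = 2

2


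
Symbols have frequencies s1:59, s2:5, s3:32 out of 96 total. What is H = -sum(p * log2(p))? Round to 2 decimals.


Computing entropy H = -sum(p_i * log2(p_i)):
  s1: p = 59/96 = 0.6146, -p*log2(p) = 0.4316
  s2: p = 5/96 = 0.0521, -p*log2(p) = 0.2220
  s3: p = 32/96 = 0.3333, -p*log2(p) = 0.5283
H = sum of terms = 1.1819
Rounded to 2 decimals: 1.18

1.18


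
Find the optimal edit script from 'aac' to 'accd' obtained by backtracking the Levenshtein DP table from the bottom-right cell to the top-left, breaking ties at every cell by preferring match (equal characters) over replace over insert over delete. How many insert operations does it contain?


Edit distance = 2. Backtracking from cell (3, 4) with preference match > replace > insert > delete,
then listing the resulting alignment 'aac' -> 'accd' left to right:
  Step 1: keep 'a'
  Step 2: replace a->c
  Step 3: keep 'c'
  Step 4: insert 'd' [insertion #1]
Total insertions: 1

1


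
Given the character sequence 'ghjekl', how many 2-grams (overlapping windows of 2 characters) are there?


String 'ghjekl' has length L = 6.
Number of overlapping n-grams = L - n + 1
Substituting: 6 - 2 + 1 = 5

5


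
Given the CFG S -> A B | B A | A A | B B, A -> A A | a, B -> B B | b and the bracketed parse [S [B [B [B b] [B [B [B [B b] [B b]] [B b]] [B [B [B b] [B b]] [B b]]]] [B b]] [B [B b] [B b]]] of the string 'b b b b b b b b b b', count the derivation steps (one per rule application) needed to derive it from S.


Every bracketed nonterminal node [X ...] in the tree is produced by exactly one rule application.
Reading the tree off as a leftmost derivation:
  Step 1: S  =>  B B   (applied S -> B B)
  Step 2: B B  =>  B B B   (applied B -> B B)
  Step 3: B B B  =>  B B B B   (applied B -> B B)
  Step 4: B B B B  =>  b B B B   (applied B -> b)
  Step 5: b B B B  =>  b B B B B   (applied B -> B B)
  Step 6: b B B B B  =>  b B B B B B   (applied B -> B B)
  Step 7: b B B B B B  =>  b B B B B B B   (applied B -> B B)
  Step 8: b B B B B B B  =>  b b B B B B B   (applied B -> b)
  Step 9: b b B B B B B  =>  b b b B B B B   (applied B -> b)
  Step 10: b b b B B B B  =>  b b b b B B B   (applied B -> b)
  Step 11: b b b b B B B  =>  b b b b B B B B   (applied B -> B B)
  Step 12: b b b b B B B B  =>  b b b b B B B B B   (applied B -> B B)
  Step 13: b b b b B B B B B  =>  b b b b b B B B B   (applied B -> b)
  Step 14: b b b b b B B B B  =>  b b b b b b B B B   (applied B -> b)
  Step 15: b b b b b b B B B  =>  b b b b b b b B B   (applied B -> b)
  Step 16: b b b b b b b B B  =>  b b b b b b b b B   (applied B -> b)
  Step 17: b b b b b b b b B  =>  b b b b b b b b B B   (applied B -> B B)
  Step 18: b b b b b b b b B B  =>  b b b b b b b b b B   (applied B -> b)
  Step 19: b b b b b b b b b B  =>  b b b b b b b b b b   (applied B -> b)
Final yield: b b b b b b b b b b
Total rewrite steps: 19

19


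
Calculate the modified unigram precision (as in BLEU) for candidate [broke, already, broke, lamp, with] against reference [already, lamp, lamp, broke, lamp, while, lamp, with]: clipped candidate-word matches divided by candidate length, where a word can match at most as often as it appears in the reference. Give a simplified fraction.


Reference word counts: {'already': 1, 'broke': 1, 'lamp': 4, 'while': 1, 'with': 1}
Checking each candidate word (with clipping):
  'broke' -> in reference (ref count 1, used 1/1) -> match (matches: 1)
  'already' -> in reference (ref count 1, used 1/1) -> match (matches: 2)
  'broke' -> ref count 1 already used up (1/1) -> clipped, no match (matches: 2)
  'lamp' -> in reference (ref count 4, used 1/4) -> match (matches: 3)
  'with' -> in reference (ref count 1, used 1/1) -> match (matches: 4)
Clipped matches: 4, Candidate length: 5
Precision = 4/5

4/5


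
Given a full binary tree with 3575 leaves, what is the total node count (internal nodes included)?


Leaf nodes (terminals): 3575
Internal nodes = n - 1 = 3575 - 1 = 3574
Total = leaves + internal = 3575 + 3574 = 7149

7149


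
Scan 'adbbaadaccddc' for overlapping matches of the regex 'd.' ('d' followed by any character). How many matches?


Pattern: d. means 'd' followed by any character.
Scanning 'adbbaadaccddc' position-by-position:
  Pos 0: window 'ad' -> no
  Pos 1: window 'db' -> MATCH
  Pos 2: window 'bb' -> no
  Pos 3: window 'ba' -> no
  Pos 4: window 'aa' -> no
  Pos 5: window 'ad' -> no
  Pos 6: window 'da' -> MATCH
  Pos 7: window 'ac' -> no
  Pos 8: window 'cc' -> no
  Pos 9: window 'cd' -> no
  Pos 10: window 'dd' -> MATCH
  Pos 11: window 'dc' -> MATCH
  Pos 12: window 'c' -> no
Total matches: 4

4


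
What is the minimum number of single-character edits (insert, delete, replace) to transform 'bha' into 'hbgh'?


Building DP table for s1='bha' (len 3) and s2='hbgh' (len 4):
       h  b  g  h
    0  1  2  3  4
  b 1  1  1  2  3
  h 2  1  2  2  2
  a 3  2  2  3  3
Edit distance = dp[3][4] = 3

3


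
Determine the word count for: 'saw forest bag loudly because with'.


Counting words by splitting on spaces:
  Word 1: 'saw'
  Word 2: 'forest'
  Word 3: 'bag'
  Word 4: 'loudly'
  Word 5: 'because'
  Word 6: 'with'
Total words: 6

6


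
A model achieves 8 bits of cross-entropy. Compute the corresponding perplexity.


Perplexity formula: PP = 2^H
H = 8
PP = 2^8
Steps: 2^1 = 2, 2^2 = 4, 2^3 = 8, 2^4 = 16, 2^5 = 32, 2^6 = 64, 2^7 = 128, 2^8 = 256
PP = 256

256


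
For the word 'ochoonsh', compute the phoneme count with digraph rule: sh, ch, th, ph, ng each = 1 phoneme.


Parsing 'ochoonsh' greedily, digraphs first:
  'o' -> vowel phoneme (phonemes so far: 1)
  'ch' -> digraph (1 consonant phoneme) (phonemes so far: 2)
  'o' -> vowel phoneme (phonemes so far: 3)
  'o' -> vowel phoneme (phonemes so far: 4)
  'n' -> consonant phoneme (phonemes so far: 5)
  'sh' -> digraph (1 consonant phoneme) (phonemes so far: 6)
Total phonemes: 6

6


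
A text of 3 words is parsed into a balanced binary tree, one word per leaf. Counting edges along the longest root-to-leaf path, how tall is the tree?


In a balanced binary tree with n leaves the deepest leaf is ceil(log2(n)) edges below the root.
log2(3) = 1.5850
ceil(1.5850) = 2
height (edges) = 2

2


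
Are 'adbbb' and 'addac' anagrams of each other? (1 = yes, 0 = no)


Sort characters of 'adbbb': 'abbbd'
Sort characters of 'addac': 'aacdd'
Sorted forms differ -> they are NOT anagrams
Result: 0

0


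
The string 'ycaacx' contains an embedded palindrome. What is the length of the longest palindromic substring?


Scanning 'ycaacx' for palindromic substrings.
Substring at positions 1-4: 'caac'.
Check: reverse('caac') = 'caac' -> palindrome confirmed.
Neighbouring characters ('y' / 'x') break symmetry, so it cannot extend further.
No longer palindromic substring exists; longest length = 4

4


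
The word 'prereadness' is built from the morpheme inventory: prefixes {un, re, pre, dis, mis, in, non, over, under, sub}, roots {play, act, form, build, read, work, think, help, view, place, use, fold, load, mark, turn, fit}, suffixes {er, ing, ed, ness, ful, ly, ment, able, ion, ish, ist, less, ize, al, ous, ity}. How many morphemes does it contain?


Segmenting 'prereadness' against the inventory:
  'pre' -> prefix (morpheme 1)
  'read' -> root (morpheme 2)
  'ness' -> suffix (morpheme 3)
Total morphemes: 3

3


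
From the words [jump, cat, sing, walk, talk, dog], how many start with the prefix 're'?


Checking each word for prefix 're':
  'jump' -> no (count: 0)
  'cat' -> no (count: 0)
  'sing' -> no (count: 0)
  'walk' -> no (count: 0)
  'talk' -> no (count: 0)
  'dog' -> no (count: 0)
Total with prefix 're': 0

0


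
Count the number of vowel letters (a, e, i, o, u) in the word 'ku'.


Scanning each character of 'ku':
  Position 1: 'k' -> consonant (running count: 0)
  Position 2: 'u' -> vowel (running count: 1)
Total vowels: 1

1


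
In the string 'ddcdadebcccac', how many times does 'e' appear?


Scanning 'ddcdadebcccac' for 'e':
  Position 6: 'e' -> MATCH (count: 1)
Total occurrences of 'e': 1

1


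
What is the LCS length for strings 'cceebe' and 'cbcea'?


DP table for LCS of 'cceebe' and 'cbcea':
       c  b  c  e  a
    0  0  0  0  0  0
  c 0  1  1  1  1  1
  c 0  1  1  2  2  2
  e 0  1  1  2  3  3
  e 0  1  1  2  3  3
  b 0  1  2  2  3  3
  e 0  1  2  2  3  3
LCS: 'cce'
LCS length = 3

3


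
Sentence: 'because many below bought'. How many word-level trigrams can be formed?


Word trigrams from [4] words:
  Trigram 1: (because many below)
  Trigram 2: (many below bought)
Total word trigrams: 4 - 2 = 2

2


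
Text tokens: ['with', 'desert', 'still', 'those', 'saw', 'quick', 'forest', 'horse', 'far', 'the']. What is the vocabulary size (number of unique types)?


Listing all tokens and tracking unique types:
  Token 1: 'with' -> NEW (unique so far: 1)
  Token 2: 'desert' -> NEW (unique so far: 2)
  Token 3: 'still' -> NEW (unique so far: 3)
  Token 4: 'those' -> NEW (unique so far: 4)
  Token 5: 'saw' -> NEW (unique so far: 5)
  Token 6: 'quick' -> NEW (unique so far: 6)
  Token 7: 'forest' -> NEW (unique so far: 7)
  Token 8: 'horse' -> NEW (unique so far: 8)
  Token 9: 'far' -> NEW (unique so far: 9)
  Token 10: 'the' -> NEW (unique so far: 10)
Unique types: ('desert', 'far', 'forest', 'horse', 'quick', 'saw', 'still', 'the', 'those', 'with')
Vocabulary size: 10

10


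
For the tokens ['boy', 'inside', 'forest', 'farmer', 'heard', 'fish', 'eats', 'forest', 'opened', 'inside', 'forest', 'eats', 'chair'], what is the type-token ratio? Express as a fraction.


Tokens: 13
Unique types: ('boy', 'chair', 'eats', 'farmer', 'fish', 'forest', 'heard', 'inside', 'opened') = 9
TTR = 9/13
Already in lowest terms.

9/13


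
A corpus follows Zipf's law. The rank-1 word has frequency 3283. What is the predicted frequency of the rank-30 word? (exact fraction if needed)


Zipf's law: freq(rank) = f1 / rank
f1 = 3283, rank = 30
freq = 3283 / 30
GCD(3283, 30) = 1
Simplified: 3283/30

3283/30


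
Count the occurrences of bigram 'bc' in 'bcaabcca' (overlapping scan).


Scanning 'bcaabcca' for bigram 'bc':
  Position 0: 'bc' -> MATCH
  Position 1: 'ca' -> no
  Position 2: 'aa' -> no
  Position 3: 'ab' -> no
  Position 4: 'bc' -> MATCH
  Position 5: 'cc' -> no
  Position 6: 'ca' -> no
Total matches: 2

2


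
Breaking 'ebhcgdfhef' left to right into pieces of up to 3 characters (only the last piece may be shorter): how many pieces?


'ebhcgdfhef' has 10 characters.
Chunking with max size 3:
  Chunk 1: 'ebh' (positions 0-2)
  Chunk 2: 'cgd' (positions 3-5)
  Chunk 3: 'fhe' (positions 6-8)
  Chunk 4: 'f' (positions 9-9)
Total chunks: ceil(10 / 3) = 4

4


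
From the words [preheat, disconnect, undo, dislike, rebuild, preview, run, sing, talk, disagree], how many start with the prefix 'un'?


Checking each word for prefix 'un':
  'preheat' -> no (count: 0)
  'disconnect' -> no (count: 0)
  'undo' -> YES, starts with 'un' (count: 1)
  'dislike' -> no (count: 1)
  'rebuild' -> no (count: 1)
  'preview' -> no (count: 1)
  'run' -> no (count: 1)
  'sing' -> no (count: 1)
  'talk' -> no (count: 1)
  'disagree' -> no (count: 1)
Total with prefix 'un': 1

1


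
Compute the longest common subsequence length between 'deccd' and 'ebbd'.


DP table for LCS of 'deccd' and 'ebbd':
       e  b  b  d
    0  0  0  0  0
  d 0  0  0  0  1
  e 0  1  1  1  1
  c 0  1  1  1  1
  c 0  1  1  1  1
  d 0  1  1  1  2
LCS: 'ed'
LCS length = 2

2


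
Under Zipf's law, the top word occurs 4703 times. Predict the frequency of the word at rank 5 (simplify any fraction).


Zipf's law: freq(rank) = f1 / rank
f1 = 4703, rank = 5
freq = 4703 / 5
GCD(4703, 5) = 1
Simplified: 4703/5

4703/5


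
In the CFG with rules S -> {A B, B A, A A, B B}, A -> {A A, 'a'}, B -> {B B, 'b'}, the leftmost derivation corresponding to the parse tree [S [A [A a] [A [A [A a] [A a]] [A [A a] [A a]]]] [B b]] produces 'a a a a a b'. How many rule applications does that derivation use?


Every bracketed nonterminal node [X ...] in the tree is produced by exactly one rule application.
Reading the tree off as a leftmost derivation:
  Step 1: S  =>  A B   (applied S -> A B)
  Step 2: A B  =>  A A B   (applied A -> A A)
  Step 3: A A B  =>  a A B   (applied A -> a)
  Step 4: a A B  =>  a A A B   (applied A -> A A)
  Step 5: a A A B  =>  a A A A B   (applied A -> A A)
  Step 6: a A A A B  =>  a a A A B   (applied A -> a)
  Step 7: a a A A B  =>  a a a A B   (applied A -> a)
  Step 8: a a a A B  =>  a a a A A B   (applied A -> A A)
  Step 9: a a a A A B  =>  a a a a A B   (applied A -> a)
  Step 10: a a a a A B  =>  a a a a a B   (applied A -> a)
  Step 11: a a a a a B  =>  a a a a a b   (applied B -> b)
Final yield: a a a a a b
Total rewrite steps: 11

11


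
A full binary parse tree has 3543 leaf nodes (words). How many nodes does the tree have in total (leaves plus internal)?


Leaf nodes (terminals): 3543
Internal nodes = n - 1 = 3543 - 1 = 3542
Total = leaves + internal = 3543 + 3542 = 7085

7085


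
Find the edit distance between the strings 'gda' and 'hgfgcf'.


Building DP table for s1='gda' (len 3) and s2='hgfgcf' (len 6):
       h  g  f  g  c  f
    0  1  2  3  4  5  6
  g 1  1  1  2  3  4  5
  d 2  2  2  2  3  4  5
  a 3  3  3  3  3  4  5
Edit distance = dp[3][6] = 5

5


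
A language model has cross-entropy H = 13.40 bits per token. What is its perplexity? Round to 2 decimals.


Perplexity formula: PP = 2^H
H = 13.40
PP = 2^13.40
Decompose: 2^13.40 = 2^13 * 2^0.40
2^13 = 8192, 2^0.40 ~ 1.3195079
PP ~ 8192 * 1.3195079 = 10809.4087168
Rounded to 2 decimals: 10809.41

10809.41


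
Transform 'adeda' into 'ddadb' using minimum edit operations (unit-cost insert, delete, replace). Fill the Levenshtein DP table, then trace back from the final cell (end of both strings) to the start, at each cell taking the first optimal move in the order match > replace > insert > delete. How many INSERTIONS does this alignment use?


Edit distance = 3. Backtracking from cell (5, 5) with preference match > replace > insert > delete,
then listing the resulting alignment 'adeda' -> 'ddadb' left to right:
  Step 1: replace a->d
  Step 2: keep 'd'
  Step 3: replace e->a
  Step 4: keep 'd'
  Step 5: replace a->b
Total insertions: 0

0


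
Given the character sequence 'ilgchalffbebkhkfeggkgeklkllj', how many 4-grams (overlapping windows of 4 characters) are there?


String 'ilgchalffbebkhkfeggkgeklkllj' has length L = 28.
Number of overlapping n-grams = L - n + 1
Substituting: 28 - 4 + 1 = 25

25


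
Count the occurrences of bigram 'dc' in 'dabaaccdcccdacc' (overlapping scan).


Scanning 'dabaaccdcccdacc' for bigram 'dc':
  Position 0: 'da' -> no
  Position 1: 'ab' -> no
  Position 2: 'ba' -> no
  Position 3: 'aa' -> no
  Position 4: 'ac' -> no
  Position 5: 'cc' -> no
  Position 6: 'cd' -> no
  Position 7: 'dc' -> MATCH
  Position 8: 'cc' -> no
  Position 9: 'cc' -> no
  Position 10: 'cd' -> no
  Position 11: 'da' -> no
  Position 12: 'ac' -> no
  Position 13: 'cc' -> no
Total matches: 1

1


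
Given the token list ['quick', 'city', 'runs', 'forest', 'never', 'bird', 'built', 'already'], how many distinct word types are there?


Listing all tokens and tracking unique types:
  Token 1: 'quick' -> NEW (unique so far: 1)
  Token 2: 'city' -> NEW (unique so far: 2)
  Token 3: 'runs' -> NEW (unique so far: 3)
  Token 4: 'forest' -> NEW (unique so far: 4)
  Token 5: 'never' -> NEW (unique so far: 5)
  Token 6: 'bird' -> NEW (unique so far: 6)
  Token 7: 'built' -> NEW (unique so far: 7)
  Token 8: 'already' -> NEW (unique so far: 8)
Unique types: ('already', 'bird', 'built', 'city', 'forest', 'never', 'quick', 'runs')
Vocabulary size: 8

8


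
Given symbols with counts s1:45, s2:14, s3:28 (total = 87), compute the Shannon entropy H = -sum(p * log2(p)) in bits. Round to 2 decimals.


Computing entropy H = -sum(p_i * log2(p_i)):
  s1: p = 45/87 = 0.5172, -p*log2(p) = 0.4919
  s2: p = 14/87 = 0.1609, -p*log2(p) = 0.4241
  s3: p = 28/87 = 0.3218, -p*log2(p) = 0.5264
H = sum of terms = 1.4424
Rounded to 2 decimals: 1.44

1.44


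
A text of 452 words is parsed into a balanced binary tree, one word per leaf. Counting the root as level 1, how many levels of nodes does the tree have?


In a balanced binary tree with n leaves the deepest leaf is ceil(log2(n)) edges below the root,
so counting node levels inclusive of root and leaves gives ceil(log2(n)) + 1 levels.
log2(452) = 8.8202
ceil(8.8202) = 9
levels = 9 + 1 = 10

10


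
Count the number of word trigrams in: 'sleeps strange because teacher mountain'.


Word trigrams from [5] words:
  Trigram 1: (sleeps strange because)
  Trigram 2: (strange because teacher)
  Trigram 3: (because teacher mountain)
Total word trigrams: 5 - 2 = 3

3


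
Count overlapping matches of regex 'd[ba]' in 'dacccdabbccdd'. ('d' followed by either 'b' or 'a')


Pattern: d[ba] means 'd' followed by either 'b' or 'a'.
Scanning 'dacccdabbccdd' position-by-position:
  Pos 0: window 'da' -> MATCH
  Pos 1: window 'ac' -> no
  Pos 2: window 'cc' -> no
  Pos 3: window 'cc' -> no
  Pos 4: window 'cd' -> no
  Pos 5: window 'da' -> MATCH
  Pos 6: window 'ab' -> no
  Pos 7: window 'bb' -> no
  Pos 8: window 'bc' -> no
  Pos 9: window 'cc' -> no
  Pos 10: window 'cd' -> no
  Pos 11: window 'dd' -> no
  Pos 12: window 'd' -> no
Total matches: 2

2


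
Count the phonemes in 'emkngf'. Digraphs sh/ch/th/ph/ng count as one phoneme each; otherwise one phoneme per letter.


Parsing 'emkngf' greedily, digraphs first:
  'e' -> vowel phoneme (phonemes so far: 1)
  'm' -> consonant phoneme (phonemes so far: 2)
  'k' -> consonant phoneme (phonemes so far: 3)
  'ng' -> digraph (1 consonant phoneme) (phonemes so far: 4)
  'f' -> consonant phoneme (phonemes so far: 5)
Total phonemes: 5

5


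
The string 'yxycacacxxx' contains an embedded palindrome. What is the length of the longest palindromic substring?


Scanning 'yxycacacxxx' for palindromic substrings.
Substring at positions 3-7: 'cacac'.
Check: reverse('cacac') = 'cacac' -> palindrome confirmed.
Neighbouring characters ('y' / 'x') break symmetry, so it cannot extend further.
No longer palindromic substring exists; longest length = 5

5


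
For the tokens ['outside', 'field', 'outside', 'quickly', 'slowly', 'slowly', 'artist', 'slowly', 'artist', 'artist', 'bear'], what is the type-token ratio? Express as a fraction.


Tokens: 11
Unique types: ('artist', 'bear', 'field', 'outside', 'quickly', 'slowly') = 6
TTR = 6/11
Already in lowest terms.

6/11


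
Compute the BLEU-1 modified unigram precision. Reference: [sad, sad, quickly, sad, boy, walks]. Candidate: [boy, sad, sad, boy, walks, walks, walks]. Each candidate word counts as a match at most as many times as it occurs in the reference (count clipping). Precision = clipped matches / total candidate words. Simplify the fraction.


Reference word counts: {'boy': 1, 'quickly': 1, 'sad': 3, 'walks': 1}
Checking each candidate word (with clipping):
  'boy' -> in reference (ref count 1, used 1/1) -> match (matches: 1)
  'sad' -> in reference (ref count 3, used 1/3) -> match (matches: 2)
  'sad' -> in reference (ref count 3, used 2/3) -> match (matches: 3)
  'boy' -> ref count 1 already used up (1/1) -> clipped, no match (matches: 3)
  'walks' -> in reference (ref count 1, used 1/1) -> match (matches: 4)
  'walks' -> ref count 1 already used up (1/1) -> clipped, no match (matches: 4)
  'walks' -> ref count 1 already used up (1/1) -> clipped, no match (matches: 4)
Clipped matches: 4, Candidate length: 7
Precision = 4/7

4/7


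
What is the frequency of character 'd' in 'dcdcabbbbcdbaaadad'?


Scanning 'dcdcabbbbcdbaaadad' for 'd':
  Position 0: 'd' -> MATCH (count: 1)
  Position 2: 'd' -> MATCH (count: 2)
  Position 10: 'd' -> MATCH (count: 3)
  Position 15: 'd' -> MATCH (count: 4)
  Position 17: 'd' -> MATCH (count: 5)
Total occurrences of 'd': 5

5


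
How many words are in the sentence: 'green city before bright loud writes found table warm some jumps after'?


Counting words by splitting on spaces:
  Word 1: 'green'
  Word 2: 'city'
  Word 3: 'before'
  Word 4: 'bright'
  Word 5: 'loud'
  Word 6: 'writes'
  Word 7: 'found'
  Word 8: 'table'
  Word 9: 'warm'
  Word 10: 'some'
  Word 11: 'jumps'
  Word 12: 'after'
Total words: 12

12


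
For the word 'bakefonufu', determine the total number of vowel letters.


Scanning each character of 'bakefonufu':
  Position 1: 'b' -> consonant (running count: 0)
  Position 2: 'a' -> vowel (running count: 1)
  Position 3: 'k' -> consonant (running count: 1)
  Position 4: 'e' -> vowel (running count: 2)
  Position 5: 'f' -> consonant (running count: 2)
  Position 6: 'o' -> vowel (running count: 3)
  Position 7: 'n' -> consonant (running count: 3)
  Position 8: 'u' -> vowel (running count: 4)
  Position 9: 'f' -> consonant (running count: 4)
  Position 10: 'u' -> vowel (running count: 5)
Total vowels: 5

5


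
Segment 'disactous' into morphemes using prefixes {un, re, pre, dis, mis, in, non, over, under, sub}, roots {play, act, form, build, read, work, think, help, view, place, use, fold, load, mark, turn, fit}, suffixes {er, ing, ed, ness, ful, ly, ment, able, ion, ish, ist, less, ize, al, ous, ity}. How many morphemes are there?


Segmenting 'disactous' against the inventory:
  'dis' -> prefix (morpheme 1)
  'act' -> root (morpheme 2)
  'ous' -> suffix (morpheme 3)
Total morphemes: 3

3


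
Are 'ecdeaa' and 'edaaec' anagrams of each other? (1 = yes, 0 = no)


Sort characters of 'ecdeaa': 'aacdee'
Sort characters of 'edaaec': 'aacdee'
Sorted forms match -> they ARE anagrams
Result: 1

1


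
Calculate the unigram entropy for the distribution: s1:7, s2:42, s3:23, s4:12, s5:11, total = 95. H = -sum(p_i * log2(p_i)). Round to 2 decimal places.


Computing entropy H = -sum(p_i * log2(p_i)):
  s1: p = 7/95 = 0.0737, -p*log2(p) = 0.2772
  s2: p = 42/95 = 0.4421, -p*log2(p) = 0.5206
  s3: p = 23/95 = 0.2421, -p*log2(p) = 0.4954
  s4: p = 12/95 = 0.1263, -p*log2(p) = 0.3770
  s5: p = 11/95 = 0.1158, -p*log2(p) = 0.3602
H = sum of terms = 2.0304
Rounded to 2 decimals: 2.03

2.03


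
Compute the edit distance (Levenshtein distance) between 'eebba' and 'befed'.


Building DP table for s1='eebba' (len 5) and s2='befed' (len 5):
       b  e  f  e  d
    0  1  2  3  4  5
  e 1  1  1  2  3  4
  e 2  2  1  2  2  3
  b 3  2  2  2  3  3
  b 4  3  3  3  3  4
  a 5  4  4  4  4  4
Edit distance = dp[5][5] = 4

4


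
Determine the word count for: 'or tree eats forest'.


Counting words by splitting on spaces:
  Word 1: 'or'
  Word 2: 'tree'
  Word 3: 'eats'
  Word 4: 'forest'
Total words: 4

4


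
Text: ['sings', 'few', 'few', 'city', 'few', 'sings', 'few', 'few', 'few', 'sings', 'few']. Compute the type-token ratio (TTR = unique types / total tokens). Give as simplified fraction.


Tokens: 11
Unique types: ('city', 'few', 'sings') = 3
TTR = 3/11
Already in lowest terms.

3/11
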